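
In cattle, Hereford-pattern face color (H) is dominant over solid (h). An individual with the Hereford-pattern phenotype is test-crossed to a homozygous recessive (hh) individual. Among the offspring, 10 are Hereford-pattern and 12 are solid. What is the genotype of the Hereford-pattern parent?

Test cross: ? × hh
Offspring: 10 Hereford-pattern, 12 solid — approximately 1:1.
A 1:1 ratio in a test cross indicates the unknown parent is heterozygous (Hh).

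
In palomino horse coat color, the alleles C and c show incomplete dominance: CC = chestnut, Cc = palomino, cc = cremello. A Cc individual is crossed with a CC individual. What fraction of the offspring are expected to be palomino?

Punnett square for Cc × CC:
Offspring genotypes: 2 CC, 2 Cc
Phenotype counts: 2 chestnut, 2 palomino
palomino: 2 out of 4
Probability: 2/4 = 1/2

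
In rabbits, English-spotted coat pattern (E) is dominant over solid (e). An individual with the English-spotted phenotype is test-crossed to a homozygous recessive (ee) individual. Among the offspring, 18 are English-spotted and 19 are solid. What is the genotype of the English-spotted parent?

Test cross: ? × ee
Offspring: 18 English-spotted, 19 solid — approximately 1:1.
A 1:1 ratio in a test cross indicates the unknown parent is heterozygous (Ee).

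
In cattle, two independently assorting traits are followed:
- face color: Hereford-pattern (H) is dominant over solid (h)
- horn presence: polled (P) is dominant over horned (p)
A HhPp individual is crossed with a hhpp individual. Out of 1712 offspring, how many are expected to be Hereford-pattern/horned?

Dihybrid cross HhPp × hhpp — consider each gene separately:
face color: Hh × hh → 2 Hh, 2 hh → 2 H_ : 2 hh (out of 4)
horn presence: Pp × pp → 2 Pp, 2 pp → 2 P_ : 2 pp (out of 4)
Combine (counts out of 4 × 4 = 16): Hereford-pattern/polled (H_P_) = 2×2 = 4; Hereford-pattern/horned (H_pp) = 2×2 = 4; solid/polled (hhP_) = 2×2 = 4; solid/horned (hhpp) = 2×2 = 4
Phenotype counts (out of 16): 4 Hereford-pattern/polled, 4 Hereford-pattern/horned, 4 solid/polled, 4 solid/horned
Hereford-pattern/horned: 4 out of 16 → fraction 1/4
Expected count = 1/4 × 1712 = 428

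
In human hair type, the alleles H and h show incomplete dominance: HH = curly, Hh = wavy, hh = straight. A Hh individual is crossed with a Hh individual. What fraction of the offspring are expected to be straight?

Punnett square for Hh × Hh:
Offspring genotypes: 1 HH, 2 Hh, 1 hh
Phenotype counts: 1 curly, 2 wavy, 1 straight
straight: 1 out of 4
Probability: 1/4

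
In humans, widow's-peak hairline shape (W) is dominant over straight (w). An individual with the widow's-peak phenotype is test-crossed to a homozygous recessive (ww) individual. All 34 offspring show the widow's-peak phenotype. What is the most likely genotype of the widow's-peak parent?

Test cross: ? × ww
All offspring are widow's-peak.
If the unknown parent were heterozygous (Ww), about half of 34 offspring would be straight; none are. The unknown parent is most likely homozygous dominant (WW).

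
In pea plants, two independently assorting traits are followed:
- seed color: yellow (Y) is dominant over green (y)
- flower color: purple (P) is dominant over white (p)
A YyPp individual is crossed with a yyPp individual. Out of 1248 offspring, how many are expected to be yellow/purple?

Dihybrid cross YyPp × yyPp — consider each gene separately:
seed color: Yy × yy → 2 Yy, 2 yy → 2 Y_ : 2 yy (out of 4)
flower color: Pp × Pp → 1 PP, 2 Pp, 1 pp → 3 P_ : 1 pp (out of 4)
Combine (counts out of 4 × 4 = 16): yellow/purple (Y_P_) = 2×3 = 6; yellow/white (Y_pp) = 2×1 = 2; green/purple (yyP_) = 2×3 = 6; green/white (yypp) = 2×1 = 2
Phenotype counts (out of 16): 6 yellow/purple, 2 yellow/white, 6 green/purple, 2 green/white
yellow/purple: 6 out of 16 → fraction 3/8
Expected count = 3/8 × 1248 = 468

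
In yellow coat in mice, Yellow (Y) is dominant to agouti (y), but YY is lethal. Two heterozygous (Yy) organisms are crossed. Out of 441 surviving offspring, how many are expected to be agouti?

Cross: Yy × Yy
Punnett square offspring (before lethality): 1 YY, 2 Yy, 1 yy
The YY genotype is lethal (embryos die); surviving offspring: 2 Yy, 1 yy
agouti: 1 out of 3 → fraction 1/3
Expected count = 1/3 × 441 = 147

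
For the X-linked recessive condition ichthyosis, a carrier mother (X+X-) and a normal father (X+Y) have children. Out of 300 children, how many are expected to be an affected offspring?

Cross: X+X- × X+Y
Offspring: 1 X+X+, 1 X+Y, 1 X+X-, 1 X-Y
Probability of an affected offspring: 1/4
Expected count = 1/4 × 300 = 75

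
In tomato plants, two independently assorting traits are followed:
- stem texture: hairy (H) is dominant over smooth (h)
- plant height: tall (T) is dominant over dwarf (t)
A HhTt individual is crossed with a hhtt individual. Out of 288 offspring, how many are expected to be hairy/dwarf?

Dihybrid cross HhTt × hhtt — consider each gene separately:
stem texture: Hh × hh → 2 Hh, 2 hh → 2 H_ : 2 hh (out of 4)
plant height: Tt × tt → 2 Tt, 2 tt → 2 T_ : 2 tt (out of 4)
Combine (counts out of 4 × 4 = 16): hairy/tall (H_T_) = 2×2 = 4; hairy/dwarf (H_tt) = 2×2 = 4; smooth/tall (hhT_) = 2×2 = 4; smooth/dwarf (hhtt) = 2×2 = 4
Phenotype counts (out of 16): 4 hairy/tall, 4 hairy/dwarf, 4 smooth/tall, 4 smooth/dwarf
hairy/dwarf: 4 out of 16 → fraction 1/4
Expected count = 1/4 × 288 = 72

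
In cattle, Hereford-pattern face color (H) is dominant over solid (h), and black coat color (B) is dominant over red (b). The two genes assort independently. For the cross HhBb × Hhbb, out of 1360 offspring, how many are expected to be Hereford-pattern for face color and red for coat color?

Dihybrid cross HhBb × Hhbb — consider each gene separately:
face color: Hh × Hh → 1 HH, 2 Hh, 1 hh → 3 H_ : 1 hh (out of 4)
coat color: Bb × bb → 2 Bb, 2 bb → 2 B_ : 2 bb (out of 4)
Looking for: Hereford-pattern (H_) and red (bb)
P(Hereford-pattern) = 3/4, P(red) = 2/4
P(both) = 3/4 × 2/4 = 6/16 = 3/8
Expected count = 3/8 × 1360 = 510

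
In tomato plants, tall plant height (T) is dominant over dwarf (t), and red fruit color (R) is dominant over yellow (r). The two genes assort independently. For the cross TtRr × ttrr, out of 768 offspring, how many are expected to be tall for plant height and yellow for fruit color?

Dihybrid cross TtRr × ttrr — consider each gene separately:
plant height: Tt × tt → 2 Tt, 2 tt → 2 T_ : 2 tt (out of 4)
fruit color: Rr × rr → 2 Rr, 2 rr → 2 R_ : 2 rr (out of 4)
Looking for: tall (T_) and yellow (rr)
P(tall) = 2/4, P(yellow) = 2/4
P(both) = 2/4 × 2/4 = 4/16 = 1/4
Expected count = 1/4 × 768 = 192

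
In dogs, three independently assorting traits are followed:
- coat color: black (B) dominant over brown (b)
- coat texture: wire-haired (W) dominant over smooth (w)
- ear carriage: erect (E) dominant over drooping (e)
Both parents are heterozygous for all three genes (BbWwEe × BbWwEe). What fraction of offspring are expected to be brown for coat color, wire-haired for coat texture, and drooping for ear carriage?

Trihybrid cross: BbWwEe × BbWwEe
Each trait segregates independently with a 3:1 phenotypic ratio, so each gene contributes 3/4 (dominant) or 1/4 (recessive).
Target: brown (coat color), wire-haired (coat texture), drooping (ear carriage)
Probability = product of independent per-trait probabilities
= 1/4 × 3/4 × 1/4 = 3/64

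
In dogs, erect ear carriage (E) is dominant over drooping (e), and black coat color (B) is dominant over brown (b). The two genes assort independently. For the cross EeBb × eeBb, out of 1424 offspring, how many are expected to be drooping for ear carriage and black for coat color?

Dihybrid cross EeBb × eeBb — consider each gene separately:
ear carriage: Ee × ee → 2 Ee, 2 ee → 2 E_ : 2 ee (out of 4)
coat color: Bb × Bb → 1 BB, 2 Bb, 1 bb → 3 B_ : 1 bb (out of 4)
Looking for: drooping (ee) and black (B_)
P(drooping) = 2/4, P(black) = 3/4
P(both) = 2/4 × 3/4 = 6/16 = 3/8
Expected count = 3/8 × 1424 = 534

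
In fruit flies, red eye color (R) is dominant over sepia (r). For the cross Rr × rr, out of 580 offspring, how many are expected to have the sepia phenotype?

Punnett square for Rr × rr:
Offspring genotypes: 2 Rr, 2 rr
Total offspring: 4
Count with target: 2
Probability: 2/4 = 1/2
Expected count = 1/2 × 580 = 290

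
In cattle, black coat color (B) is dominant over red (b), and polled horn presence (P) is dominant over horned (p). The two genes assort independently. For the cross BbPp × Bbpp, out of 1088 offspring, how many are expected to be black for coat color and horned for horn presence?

Dihybrid cross BbPp × Bbpp — consider each gene separately:
coat color: Bb × Bb → 1 BB, 2 Bb, 1 bb → 3 B_ : 1 bb (out of 4)
horn presence: Pp × pp → 2 Pp, 2 pp → 2 P_ : 2 pp (out of 4)
Looking for: black (B_) and horned (pp)
P(black) = 3/4, P(horned) = 2/4
P(both) = 3/4 × 2/4 = 6/16 = 3/8
Expected count = 3/8 × 1088 = 408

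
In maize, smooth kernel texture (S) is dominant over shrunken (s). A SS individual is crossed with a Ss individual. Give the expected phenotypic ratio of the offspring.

Punnett square for SS × Ss:
Offspring genotypes: 2 SS, 2 Ss
smooth: 4, shrunken: 0
Ratio: all smooth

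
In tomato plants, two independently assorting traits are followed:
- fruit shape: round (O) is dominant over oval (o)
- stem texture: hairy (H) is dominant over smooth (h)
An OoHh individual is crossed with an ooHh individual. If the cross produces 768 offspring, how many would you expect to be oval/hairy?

Dihybrid cross OoHh × ooHh — consider each gene separately:
fruit shape: Oo × oo → 2 Oo, 2 oo → 2 O_ : 2 oo (out of 4)
stem texture: Hh × Hh → 1 HH, 2 Hh, 1 hh → 3 H_ : 1 hh (out of 4)
Combine (counts out of 4 × 4 = 16): round/hairy (O_H_) = 2×3 = 6; round/smooth (O_hh) = 2×1 = 2; oval/hairy (ooH_) = 2×3 = 6; oval/smooth (oohh) = 2×1 = 2
Phenotype counts (out of 16): 6 round/hairy, 2 round/smooth, 6 oval/hairy, 2 oval/smooth
oval/hairy: 6 out of 16 → fraction 3/8
Expected count = 3/8 × 768 = 288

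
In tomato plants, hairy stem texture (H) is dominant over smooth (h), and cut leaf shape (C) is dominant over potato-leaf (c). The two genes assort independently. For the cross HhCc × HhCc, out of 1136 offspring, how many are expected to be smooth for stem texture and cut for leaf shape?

Dihybrid cross HhCc × HhCc — consider each gene separately:
stem texture: Hh × Hh → 1 HH, 2 Hh, 1 hh → 3 H_ : 1 hh (out of 4)
leaf shape: Cc × Cc → 1 CC, 2 Cc, 1 cc → 3 C_ : 1 cc (out of 4)
Looking for: smooth (hh) and cut (C_)
P(smooth) = 1/4, P(cut) = 3/4
P(both) = 1/4 × 3/4 = 3/16
Expected count = 3/16 × 1136 = 213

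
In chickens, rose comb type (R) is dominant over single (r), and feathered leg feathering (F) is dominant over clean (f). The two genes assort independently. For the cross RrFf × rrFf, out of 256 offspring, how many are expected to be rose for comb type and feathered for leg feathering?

Dihybrid cross RrFf × rrFf — consider each gene separately:
comb type: Rr × rr → 2 Rr, 2 rr → 2 R_ : 2 rr (out of 4)
leg feathering: Ff × Ff → 1 FF, 2 Ff, 1 ff → 3 F_ : 1 ff (out of 4)
Looking for: rose (R_) and feathered (F_)
P(rose) = 2/4, P(feathered) = 3/4
P(both) = 2/4 × 3/4 = 6/16 = 3/8
Expected count = 3/8 × 256 = 96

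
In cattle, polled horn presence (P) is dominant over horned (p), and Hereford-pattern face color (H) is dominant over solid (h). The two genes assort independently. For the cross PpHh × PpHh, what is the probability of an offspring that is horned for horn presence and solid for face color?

Dihybrid cross PpHh × PpHh — consider each gene separately:
horn presence: Pp × Pp → 1 PP, 2 Pp, 1 pp → 3 P_ : 1 pp (out of 4)
face color: Hh × Hh → 1 HH, 2 Hh, 1 hh → 3 H_ : 1 hh (out of 4)
Looking for: horned (pp) and solid (hh)
P(horned) = 1/4, P(solid) = 1/4
P(both) = 1/4 × 1/4 = 1/16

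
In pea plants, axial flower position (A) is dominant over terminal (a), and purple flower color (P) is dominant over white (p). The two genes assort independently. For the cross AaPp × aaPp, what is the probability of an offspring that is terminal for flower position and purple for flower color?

Dihybrid cross AaPp × aaPp — consider each gene separately:
flower position: Aa × aa → 2 Aa, 2 aa → 2 A_ : 2 aa (out of 4)
flower color: Pp × Pp → 1 PP, 2 Pp, 1 pp → 3 P_ : 1 pp (out of 4)
Looking for: terminal (aa) and purple (P_)
P(terminal) = 2/4, P(purple) = 3/4
P(both) = 2/4 × 3/4 = 6/16 = 3/8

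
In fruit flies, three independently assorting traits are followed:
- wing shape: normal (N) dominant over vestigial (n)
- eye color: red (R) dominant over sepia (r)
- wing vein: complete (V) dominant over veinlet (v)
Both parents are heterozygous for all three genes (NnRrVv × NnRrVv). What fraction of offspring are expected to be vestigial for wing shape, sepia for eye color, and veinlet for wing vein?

Trihybrid cross: NnRrVv × NnRrVv
Each trait segregates independently with a 3:1 phenotypic ratio, so each gene contributes 3/4 (dominant) or 1/4 (recessive).
Target: vestigial (wing shape), sepia (eye color), veinlet (wing vein)
Probability = product of independent per-trait probabilities
= 1/4 × 1/4 × 1/4 = 1/64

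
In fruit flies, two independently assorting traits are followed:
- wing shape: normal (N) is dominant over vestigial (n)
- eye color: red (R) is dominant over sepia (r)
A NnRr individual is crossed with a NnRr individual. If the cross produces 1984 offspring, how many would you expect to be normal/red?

Dihybrid cross NnRr × NnRr — consider each gene separately:
wing shape: Nn × Nn → 1 NN, 2 Nn, 1 nn → 3 N_ : 1 nn (out of 4)
eye color: Rr × Rr → 1 RR, 2 Rr, 1 rr → 3 R_ : 1 rr (out of 4)
Combine (counts out of 4 × 4 = 16): normal/red (N_R_) = 3×3 = 9; normal/sepia (N_rr) = 3×1 = 3; vestigial/red (nnR_) = 1×3 = 3; vestigial/sepia (nnrr) = 1×1 = 1
Phenotype counts (out of 16): 9 normal/red, 3 normal/sepia, 3 vestigial/red, 1 vestigial/sepia
normal/red: 9 out of 16 → fraction 9/16
Expected count = 9/16 × 1984 = 1116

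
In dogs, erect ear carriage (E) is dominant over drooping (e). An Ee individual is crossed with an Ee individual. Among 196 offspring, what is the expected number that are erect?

Punnett square for Ee × Ee:
Offspring genotypes: 1 EE, 2 Ee, 1 ee
erect: 3, drooping: 1
erect: 3 out of 4 → fraction 3/4
Expected count = 3/4 × 196 = 147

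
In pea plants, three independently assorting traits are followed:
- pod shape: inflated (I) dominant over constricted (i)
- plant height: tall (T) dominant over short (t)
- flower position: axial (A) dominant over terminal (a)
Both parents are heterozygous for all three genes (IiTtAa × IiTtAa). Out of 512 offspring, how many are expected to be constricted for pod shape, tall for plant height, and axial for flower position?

Trihybrid cross: IiTtAa × IiTtAa
Each trait segregates independently with a 3:1 phenotypic ratio, so each gene contributes 3/4 (dominant) or 1/4 (recessive).
Target: constricted (pod shape), tall (plant height), axial (flower position)
Probability = product of independent per-trait probabilities
= 1/4 × 3/4 × 3/4 = 9/64
Expected count = 9/64 × 512 = 72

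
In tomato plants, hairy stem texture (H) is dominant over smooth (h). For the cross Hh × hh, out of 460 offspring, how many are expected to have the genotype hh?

Punnett square for Hh × hh:
Offspring genotypes: 2 Hh, 2 hh
Total offspring: 4
Count with target: 2
Probability: 2/4 = 1/2
Expected count = 1/2 × 460 = 230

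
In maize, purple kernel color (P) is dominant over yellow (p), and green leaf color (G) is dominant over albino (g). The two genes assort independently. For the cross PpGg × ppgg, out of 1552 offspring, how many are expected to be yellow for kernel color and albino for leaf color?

Dihybrid cross PpGg × ppgg — consider each gene separately:
kernel color: Pp × pp → 2 Pp, 2 pp → 2 P_ : 2 pp (out of 4)
leaf color: Gg × gg → 2 Gg, 2 gg → 2 G_ : 2 gg (out of 4)
Looking for: yellow (pp) and albino (gg)
P(yellow) = 2/4, P(albino) = 2/4
P(both) = 2/4 × 2/4 = 4/16 = 1/4
Expected count = 1/4 × 1552 = 388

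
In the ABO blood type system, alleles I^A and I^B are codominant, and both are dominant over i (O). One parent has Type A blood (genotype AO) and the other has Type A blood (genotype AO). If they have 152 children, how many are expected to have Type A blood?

Cross: AO × AO
Possible offspring genotypes: 1 AA, 2 AO, 1 OO
Blood type counts: 3 Type A, 1 Type O
Probability of Type A: 3/4
Expected count = 3/4 × 152 = 114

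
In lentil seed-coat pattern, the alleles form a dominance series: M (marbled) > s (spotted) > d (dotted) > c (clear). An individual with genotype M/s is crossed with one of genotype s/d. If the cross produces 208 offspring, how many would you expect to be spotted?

Cross: M/s × s/d
Allele dominance: M > s > d > c
Offspring genotypes: 1 M/s, 1 M/d, 1 s/s, 1 s/d
Phenotype counts: 2 marbled, 2 spotted
spotted: 2 out of 4 → fraction 1/2
Expected count = 1/2 × 208 = 104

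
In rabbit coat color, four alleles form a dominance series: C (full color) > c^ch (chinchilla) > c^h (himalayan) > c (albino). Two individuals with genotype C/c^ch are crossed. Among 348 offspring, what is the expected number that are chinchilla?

Cross: C/c^ch × C/c^ch
Allele dominance: C > c^ch > c^h > c
Offspring genotypes: 1 C/C, 2 C/c^ch, 1 c^ch/c^ch
Phenotype counts: 3 full color, 1 chinchilla
chinchilla: 1 out of 4 → fraction 1/4
Expected count = 1/4 × 348 = 87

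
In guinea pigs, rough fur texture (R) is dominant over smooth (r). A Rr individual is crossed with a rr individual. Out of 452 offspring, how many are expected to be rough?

Punnett square for Rr × rr:
Offspring genotypes: 2 Rr, 2 rr
rough: 2, smooth: 2
rough: 2 out of 4 → fraction 1/2
Expected count = 1/2 × 452 = 226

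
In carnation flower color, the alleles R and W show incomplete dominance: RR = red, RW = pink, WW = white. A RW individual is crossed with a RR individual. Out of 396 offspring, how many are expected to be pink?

Punnett square for RW × RR:
Offspring genotypes: 2 RR, 2 RW
Phenotype counts: 2 red, 2 pink
pink: 2 out of 4 → fraction 1/2
Expected count = 1/2 × 396 = 198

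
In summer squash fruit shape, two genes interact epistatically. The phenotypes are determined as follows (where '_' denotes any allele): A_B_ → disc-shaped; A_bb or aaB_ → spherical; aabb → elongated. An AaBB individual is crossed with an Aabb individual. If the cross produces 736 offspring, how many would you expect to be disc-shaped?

Cross: AaBB × Aabb — consider each gene separately:
A gene: Aa × Aa → 1 AA, 2 Aa, 1 aa → 3 A_ : 1 aa (out of 4)
B gene: BB × bb → 4 Bb → 4 B_ (out of 4)
Genotype classes (out of 4 × 4 = 16): A_B_ = 3×4 = 12; aaB_ = 1×4 = 4
Apply the phenotype rules: A_B_ (12) → disc-shaped; aaB_ (4) → spherical
Phenotype counts (out of 16): 12 disc-shaped, 4 spherical
disc-shaped: 12 out of 16 → fraction 3/4
Expected count = 3/4 × 736 = 552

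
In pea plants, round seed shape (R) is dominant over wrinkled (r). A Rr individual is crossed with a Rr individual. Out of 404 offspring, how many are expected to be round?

Punnett square for Rr × Rr:
Offspring genotypes: 1 RR, 2 Rr, 1 rr
round: 3, wrinkled: 1
round: 3 out of 4 → fraction 3/4
Expected count = 3/4 × 404 = 303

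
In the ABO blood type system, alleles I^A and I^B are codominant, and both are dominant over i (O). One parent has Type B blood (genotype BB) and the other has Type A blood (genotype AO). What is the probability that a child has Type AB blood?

Cross: BB × AO
Possible offspring genotypes: 2 AB, 2 BO
Blood type counts: 2 Type AB, 2 Type B
Probability of Type AB: 2/4 = 1/2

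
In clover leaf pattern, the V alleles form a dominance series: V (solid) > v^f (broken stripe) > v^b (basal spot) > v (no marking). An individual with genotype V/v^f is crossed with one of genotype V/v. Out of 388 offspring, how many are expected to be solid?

Cross: V/v^f × V/v
Allele dominance: V > v^f > v^b > v
Offspring genotypes: 1 V/V, 1 V/v, 1 V/v^f, 1 v^f/v
Phenotype counts: 3 solid, 1 broken stripe
solid: 3 out of 4 → fraction 3/4
Expected count = 3/4 × 388 = 291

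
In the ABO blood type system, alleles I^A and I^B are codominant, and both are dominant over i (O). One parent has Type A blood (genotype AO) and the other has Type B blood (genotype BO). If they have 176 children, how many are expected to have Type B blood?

Cross: AO × BO
Possible offspring genotypes: 1 AB, 1 AO, 1 BO, 1 OO
Blood type counts: 1 Type AB, 1 Type A, 1 Type B, 1 Type O
Probability of Type B: 1/4
Expected count = 1/4 × 176 = 44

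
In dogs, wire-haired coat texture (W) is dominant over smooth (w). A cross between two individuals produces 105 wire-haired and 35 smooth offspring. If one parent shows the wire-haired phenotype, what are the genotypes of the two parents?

Observed offspring: 105 wire-haired, 35 smooth
The observed ratio simplifies to 3:1. Smooth (ww) offspring appear, so each parent must contribute one w allele. The parent stated to show wire-haired carries W, so it is Ww. The other parent is then either Ww or ww: Ww × ww would give a 1:1 split, whereas Ww × Ww gives 3:1 — matching the data. So both parents are heterozygous (Ww × Ww).
Parent genotypes: Ww × Ww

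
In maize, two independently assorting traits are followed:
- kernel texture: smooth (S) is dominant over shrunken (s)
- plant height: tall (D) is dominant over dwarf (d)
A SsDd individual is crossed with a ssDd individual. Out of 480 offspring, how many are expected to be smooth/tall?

Dihybrid cross SsDd × ssDd — consider each gene separately:
kernel texture: Ss × ss → 2 Ss, 2 ss → 2 S_ : 2 ss (out of 4)
plant height: Dd × Dd → 1 DD, 2 Dd, 1 dd → 3 D_ : 1 dd (out of 4)
Combine (counts out of 4 × 4 = 16): smooth/tall (S_D_) = 2×3 = 6; smooth/dwarf (S_dd) = 2×1 = 2; shrunken/tall (ssD_) = 2×3 = 6; shrunken/dwarf (ssdd) = 2×1 = 2
Phenotype counts (out of 16): 6 smooth/tall, 2 smooth/dwarf, 6 shrunken/tall, 2 shrunken/dwarf
smooth/tall: 6 out of 16 → fraction 3/8
Expected count = 3/8 × 480 = 180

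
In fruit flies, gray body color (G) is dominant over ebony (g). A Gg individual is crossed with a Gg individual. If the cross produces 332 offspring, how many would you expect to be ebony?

Punnett square for Gg × Gg:
Offspring genotypes: 1 GG, 2 Gg, 1 gg
gray: 3, ebony: 1
ebony: 1 out of 4 → fraction 1/4
Expected count = 1/4 × 332 = 83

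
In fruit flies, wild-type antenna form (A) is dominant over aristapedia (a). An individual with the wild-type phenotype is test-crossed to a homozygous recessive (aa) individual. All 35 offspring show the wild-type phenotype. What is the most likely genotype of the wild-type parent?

Test cross: ? × aa
All offspring are wild-type.
If the unknown parent were heterozygous (Aa), about half of 35 offspring would be aristapedia; none are. The unknown parent is most likely homozygous dominant (AA).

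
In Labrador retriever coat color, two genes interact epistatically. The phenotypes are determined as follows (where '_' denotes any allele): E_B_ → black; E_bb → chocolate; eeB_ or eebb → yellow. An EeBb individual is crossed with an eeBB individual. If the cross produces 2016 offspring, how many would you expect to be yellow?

Cross: EeBb × eeBB — consider each gene separately:
E gene: Ee × ee → 2 Ee, 2 ee → 2 E_ : 2 ee (out of 4)
B gene: Bb × BB → 2 BB, 2 Bb → 4 B_ (out of 4)
Genotype classes (out of 4 × 4 = 16): E_B_ = 2×4 = 8; eeB_ = 2×4 = 8
Apply the phenotype rules: E_B_ (8) → black; eeB_ (8) → yellow
Phenotype counts (out of 16): 8 black, 8 yellow
yellow: 8 out of 16 → fraction 1/2
Expected count = 1/2 × 2016 = 1008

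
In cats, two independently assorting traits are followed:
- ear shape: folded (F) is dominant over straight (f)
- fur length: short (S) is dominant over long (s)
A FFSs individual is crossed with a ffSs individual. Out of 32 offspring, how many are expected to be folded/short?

Dihybrid cross FFSs × ffSs — consider each gene separately:
ear shape: FF × ff → 4 Ff → 4 F_ (out of 4)
fur length: Ss × Ss → 1 SS, 2 Ss, 1 ss → 3 S_ : 1 ss (out of 4)
Combine (counts out of 4 × 4 = 16): folded/short (F_S_) = 4×3 = 12; folded/long (F_ss) = 4×1 = 4
Phenotype counts (out of 16): 12 folded/short, 4 folded/long
folded/short: 12 out of 16 → fraction 3/4
Expected count = 3/4 × 32 = 24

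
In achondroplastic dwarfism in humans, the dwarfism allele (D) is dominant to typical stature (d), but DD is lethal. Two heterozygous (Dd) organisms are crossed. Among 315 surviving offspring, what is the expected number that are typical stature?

Cross: Dd × Dd
Punnett square offspring (before lethality): 1 DD, 2 Dd, 1 dd
The DD genotype is lethal (embryos die); surviving offspring: 2 Dd, 1 dd
typical stature: 1 out of 3 → fraction 1/3
Expected count = 1/3 × 315 = 105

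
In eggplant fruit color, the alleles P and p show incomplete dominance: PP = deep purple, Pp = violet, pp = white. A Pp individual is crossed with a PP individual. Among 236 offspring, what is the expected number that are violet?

Punnett square for Pp × PP:
Offspring genotypes: 2 PP, 2 Pp
Phenotype counts: 2 deep purple, 2 violet
violet: 2 out of 4 → fraction 1/2
Expected count = 1/2 × 236 = 118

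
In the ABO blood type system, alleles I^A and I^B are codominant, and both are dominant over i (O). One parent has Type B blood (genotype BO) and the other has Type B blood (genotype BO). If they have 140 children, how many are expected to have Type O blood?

Cross: BO × BO
Possible offspring genotypes: 1 BB, 2 BO, 1 OO
Blood type counts: 3 Type B, 1 Type O
Probability of Type O: 1/4
Expected count = 1/4 × 140 = 35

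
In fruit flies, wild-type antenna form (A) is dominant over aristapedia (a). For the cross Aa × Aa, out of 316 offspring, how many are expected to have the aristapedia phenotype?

Punnett square for Aa × Aa:
Offspring genotypes: 1 AA, 2 Aa, 1 aa
Total offspring: 4
Count with target: 1
Probability: 1/4
Expected count = 1/4 × 316 = 79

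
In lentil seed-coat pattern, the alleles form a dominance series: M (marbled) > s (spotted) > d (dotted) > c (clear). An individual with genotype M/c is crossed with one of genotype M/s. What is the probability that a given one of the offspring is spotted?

Cross: M/c × M/s
Allele dominance: M > s > d > c
Offspring genotypes: 1 M/M, 1 M/s, 1 M/c, 1 s/c
Phenotype counts: 3 marbled, 1 spotted
spotted: 1 out of 4
Probability: 1/4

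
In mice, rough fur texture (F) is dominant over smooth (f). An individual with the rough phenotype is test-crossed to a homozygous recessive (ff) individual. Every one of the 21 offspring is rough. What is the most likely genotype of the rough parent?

Test cross: ? × ff
All offspring are rough.
If the unknown parent were heterozygous (Ff), about half of 21 offspring would be smooth; none are. The unknown parent is most likely homozygous dominant (FF).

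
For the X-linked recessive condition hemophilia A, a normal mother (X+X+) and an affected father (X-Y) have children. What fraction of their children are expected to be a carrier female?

Cross: X+X+ × X-Y
Offspring: 2 X+X-, 2 X+Y
Probability of a carrier female: 2/4 = 1/2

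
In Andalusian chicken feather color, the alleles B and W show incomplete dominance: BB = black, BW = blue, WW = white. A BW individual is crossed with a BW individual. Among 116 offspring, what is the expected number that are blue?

Punnett square for BW × BW:
Offspring genotypes: 1 BB, 2 BW, 1 WW
Phenotype counts: 1 black, 2 blue, 1 white
blue: 2 out of 4 → fraction 1/2
Expected count = 1/2 × 116 = 58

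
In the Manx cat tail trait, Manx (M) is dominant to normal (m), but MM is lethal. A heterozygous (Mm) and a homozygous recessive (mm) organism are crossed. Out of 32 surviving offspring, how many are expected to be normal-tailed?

Cross: Mm × mm
Punnett square offspring (before lethality): 2 Mm, 2 mm
No MM offspring are produced in this cross.
normal-tailed: 2 out of 4 → fraction 1/2
Expected count = 1/2 × 32 = 16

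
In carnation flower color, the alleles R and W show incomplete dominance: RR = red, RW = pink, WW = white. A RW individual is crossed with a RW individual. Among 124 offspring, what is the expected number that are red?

Punnett square for RW × RW:
Offspring genotypes: 1 RR, 2 RW, 1 WW
Phenotype counts: 1 red, 2 pink, 1 white
red: 1 out of 4 → fraction 1/4
Expected count = 1/4 × 124 = 31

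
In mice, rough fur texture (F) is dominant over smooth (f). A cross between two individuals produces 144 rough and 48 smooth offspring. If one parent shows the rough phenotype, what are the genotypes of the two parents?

Observed offspring: 144 rough, 48 smooth
The observed ratio simplifies to 3:1. Smooth (ff) offspring appear, so each parent must contribute one f allele. The parent stated to show rough carries F, so it is Ff. The other parent is then either Ff or ff: Ff × ff would give a 1:1 split, whereas Ff × Ff gives 3:1 — matching the data. So both parents are heterozygous (Ff × Ff).
Parent genotypes: Ff × Ff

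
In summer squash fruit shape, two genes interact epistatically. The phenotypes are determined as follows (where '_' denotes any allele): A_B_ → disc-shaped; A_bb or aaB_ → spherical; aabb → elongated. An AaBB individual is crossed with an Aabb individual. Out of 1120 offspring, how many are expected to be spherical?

Cross: AaBB × Aabb — consider each gene separately:
A gene: Aa × Aa → 1 AA, 2 Aa, 1 aa → 3 A_ : 1 aa (out of 4)
B gene: BB × bb → 4 Bb → 4 B_ (out of 4)
Genotype classes (out of 4 × 4 = 16): A_B_ = 3×4 = 12; aaB_ = 1×4 = 4
Apply the phenotype rules: A_B_ (12) → disc-shaped; aaB_ (4) → spherical
Phenotype counts (out of 16): 12 disc-shaped, 4 spherical
spherical: 4 out of 16 → fraction 1/4
Expected count = 1/4 × 1120 = 280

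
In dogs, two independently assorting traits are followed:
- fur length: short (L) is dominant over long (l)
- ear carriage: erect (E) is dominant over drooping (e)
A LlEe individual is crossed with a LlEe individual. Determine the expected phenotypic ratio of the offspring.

Dihybrid cross LlEe × LlEe — consider each gene separately:
fur length: Ll × Ll → 1 LL, 2 Ll, 1 ll → 3 L_ : 1 ll (out of 4)
ear carriage: Ee × Ee → 1 EE, 2 Ee, 1 ee → 3 E_ : 1 ee (out of 4)
Combine (counts out of 4 × 4 = 16): short/erect (L_E_) = 3×3 = 9; short/drooping (L_ee) = 3×1 = 3; long/erect (llE_) = 1×3 = 3; long/drooping (llee) = 1×1 = 1
Phenotype counts (out of 16): 9 short/erect, 3 short/drooping, 3 long/erect, 1 long/drooping
Ratio: 9 short/erect : 3 short/drooping : 3 long/erect : 1 long/drooping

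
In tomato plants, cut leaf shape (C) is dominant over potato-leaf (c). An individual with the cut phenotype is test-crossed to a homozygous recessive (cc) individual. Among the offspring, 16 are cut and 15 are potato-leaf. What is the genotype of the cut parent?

Test cross: ? × cc
Offspring: 16 cut, 15 potato-leaf — approximately 1:1.
A 1:1 ratio in a test cross indicates the unknown parent is heterozygous (Cc).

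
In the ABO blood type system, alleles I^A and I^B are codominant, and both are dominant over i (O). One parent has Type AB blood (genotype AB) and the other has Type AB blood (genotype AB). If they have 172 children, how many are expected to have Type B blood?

Cross: AB × AB
Possible offspring genotypes: 1 AA, 2 AB, 1 BB
Blood type counts: 1 Type A, 2 Type AB, 1 Type B
Probability of Type B: 1/4
Expected count = 1/4 × 172 = 43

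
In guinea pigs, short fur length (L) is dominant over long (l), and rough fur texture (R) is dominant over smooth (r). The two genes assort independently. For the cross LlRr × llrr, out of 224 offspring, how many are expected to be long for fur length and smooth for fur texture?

Dihybrid cross LlRr × llrr — consider each gene separately:
fur length: Ll × ll → 2 Ll, 2 ll → 2 L_ : 2 ll (out of 4)
fur texture: Rr × rr → 2 Rr, 2 rr → 2 R_ : 2 rr (out of 4)
Looking for: long (ll) and smooth (rr)
P(long) = 2/4, P(smooth) = 2/4
P(both) = 2/4 × 2/4 = 4/16 = 1/4
Expected count = 1/4 × 224 = 56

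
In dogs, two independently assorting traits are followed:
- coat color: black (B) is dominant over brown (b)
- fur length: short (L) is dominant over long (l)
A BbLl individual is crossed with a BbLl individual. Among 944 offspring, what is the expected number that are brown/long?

Dihybrid cross BbLl × BbLl — consider each gene separately:
coat color: Bb × Bb → 1 BB, 2 Bb, 1 bb → 3 B_ : 1 bb (out of 4)
fur length: Ll × Ll → 1 LL, 2 Ll, 1 ll → 3 L_ : 1 ll (out of 4)
Combine (counts out of 4 × 4 = 16): black/short (B_L_) = 3×3 = 9; black/long (B_ll) = 3×1 = 3; brown/short (bbL_) = 1×3 = 3; brown/long (bbll) = 1×1 = 1
Phenotype counts (out of 16): 9 black/short, 3 black/long, 3 brown/short, 1 brown/long
brown/long: 1 out of 16 → fraction 1/16
Expected count = 1/16 × 944 = 59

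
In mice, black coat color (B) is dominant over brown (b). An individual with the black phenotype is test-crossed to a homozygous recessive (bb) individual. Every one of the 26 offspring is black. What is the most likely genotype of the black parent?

Test cross: ? × bb
All offspring are black.
If the unknown parent were heterozygous (Bb), about half of 26 offspring would be brown; none are. The unknown parent is most likely homozygous dominant (BB).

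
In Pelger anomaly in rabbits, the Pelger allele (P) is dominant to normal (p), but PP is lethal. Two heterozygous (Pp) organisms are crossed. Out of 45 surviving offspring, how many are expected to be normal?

Cross: Pp × Pp
Punnett square offspring (before lethality): 1 PP, 2 Pp, 1 pp
The PP genotype is lethal (embryos die); surviving offspring: 2 Pp, 1 pp
normal: 1 out of 3 → fraction 1/3
Expected count = 1/3 × 45 = 15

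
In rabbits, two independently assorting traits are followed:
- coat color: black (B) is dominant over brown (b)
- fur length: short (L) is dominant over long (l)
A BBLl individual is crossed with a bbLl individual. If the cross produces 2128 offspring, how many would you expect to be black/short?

Dihybrid cross BBLl × bbLl — consider each gene separately:
coat color: BB × bb → 4 Bb → 4 B_ (out of 4)
fur length: Ll × Ll → 1 LL, 2 Ll, 1 ll → 3 L_ : 1 ll (out of 4)
Combine (counts out of 4 × 4 = 16): black/short (B_L_) = 4×3 = 12; black/long (B_ll) = 4×1 = 4
Phenotype counts (out of 16): 12 black/short, 4 black/long
black/short: 12 out of 16 → fraction 3/4
Expected count = 3/4 × 2128 = 1596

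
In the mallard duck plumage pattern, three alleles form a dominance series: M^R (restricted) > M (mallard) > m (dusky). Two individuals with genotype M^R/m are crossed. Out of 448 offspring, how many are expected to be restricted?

Cross: M^R/m × M^R/m
Allele dominance: M^R > M > m
Offspring genotypes: 1 M^R/M^R, 2 M^R/m, 1 m/m
Phenotype counts: 3 restricted, 1 dusky
restricted: 3 out of 4 → fraction 3/4
Expected count = 3/4 × 448 = 336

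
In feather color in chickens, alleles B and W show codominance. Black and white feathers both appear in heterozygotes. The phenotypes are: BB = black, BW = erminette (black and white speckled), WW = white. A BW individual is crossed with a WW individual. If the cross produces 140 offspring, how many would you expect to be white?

Punnett square for BW × WW:
Offspring genotypes: 2 BW, 2 WW
Phenotype counts: 2 erminette (black and white speckled), 2 white
white: 2 out of 4 → fraction 1/2
Expected count = 1/2 × 140 = 70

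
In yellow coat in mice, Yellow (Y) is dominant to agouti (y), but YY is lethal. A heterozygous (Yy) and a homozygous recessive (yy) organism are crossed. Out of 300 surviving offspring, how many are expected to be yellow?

Cross: Yy × yy
Punnett square offspring (before lethality): 2 Yy, 2 yy
No YY offspring are produced in this cross.
yellow: 2 out of 4 → fraction 1/2
Expected count = 1/2 × 300 = 150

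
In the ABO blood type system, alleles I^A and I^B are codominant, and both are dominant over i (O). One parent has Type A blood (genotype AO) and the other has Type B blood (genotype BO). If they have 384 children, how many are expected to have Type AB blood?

Cross: AO × BO
Possible offspring genotypes: 1 AB, 1 AO, 1 BO, 1 OO
Blood type counts: 1 Type AB, 1 Type A, 1 Type B, 1 Type O
Probability of Type AB: 1/4
Expected count = 1/4 × 384 = 96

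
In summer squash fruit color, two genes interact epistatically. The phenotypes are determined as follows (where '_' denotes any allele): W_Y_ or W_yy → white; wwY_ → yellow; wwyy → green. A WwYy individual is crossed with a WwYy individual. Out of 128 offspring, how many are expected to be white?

Cross: WwYy × WwYy — consider each gene separately:
W gene: Ww × Ww → 1 WW, 2 Ww, 1 ww → 3 W_ : 1 ww (out of 4)
Y gene: Yy × Yy → 1 YY, 2 Yy, 1 yy → 3 Y_ : 1 yy (out of 4)
Genotype classes (out of 4 × 4 = 16): W_Y_ = 3×3 = 9; W_yy = 3×1 = 3; wwY_ = 1×3 = 3; wwyy = 1×1 = 1
Apply the phenotype rules: W_Y_ (9) + W_yy (3) → white; wwY_ (3) → yellow; wwyy (1) → green
Phenotype counts (out of 16): 12 white, 3 yellow, 1 green
white: 12 out of 16 → fraction 3/4
Expected count = 3/4 × 128 = 96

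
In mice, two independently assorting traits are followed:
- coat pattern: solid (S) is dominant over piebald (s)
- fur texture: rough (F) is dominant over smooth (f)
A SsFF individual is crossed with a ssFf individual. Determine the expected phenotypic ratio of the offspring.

Dihybrid cross SsFF × ssFf — consider each gene separately:
coat pattern: Ss × ss → 2 Ss, 2 ss → 2 S_ : 2 ss (out of 4)
fur texture: FF × Ff → 2 FF, 2 Ff → 4 F_ (out of 4)
Combine (counts out of 4 × 4 = 16): solid/rough (S_F_) = 2×4 = 8; piebald/rough (ssF_) = 2×4 = 8
Phenotype counts (out of 16): 8 solid/rough, 8 piebald/rough
Ratio: 1 solid/rough : 1 piebald/rough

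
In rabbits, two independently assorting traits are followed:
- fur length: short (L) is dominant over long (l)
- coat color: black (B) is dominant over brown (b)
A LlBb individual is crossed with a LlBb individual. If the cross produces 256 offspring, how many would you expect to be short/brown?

Dihybrid cross LlBb × LlBb — consider each gene separately:
fur length: Ll × Ll → 1 LL, 2 Ll, 1 ll → 3 L_ : 1 ll (out of 4)
coat color: Bb × Bb → 1 BB, 2 Bb, 1 bb → 3 B_ : 1 bb (out of 4)
Combine (counts out of 4 × 4 = 16): short/black (L_B_) = 3×3 = 9; short/brown (L_bb) = 3×1 = 3; long/black (llB_) = 1×3 = 3; long/brown (llbb) = 1×1 = 1
Phenotype counts (out of 16): 9 short/black, 3 short/brown, 3 long/black, 1 long/brown
short/brown: 3 out of 16 → fraction 3/16
Expected count = 3/16 × 256 = 48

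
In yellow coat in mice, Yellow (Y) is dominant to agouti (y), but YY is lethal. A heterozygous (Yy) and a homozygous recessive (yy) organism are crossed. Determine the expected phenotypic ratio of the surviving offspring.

Cross: Yy × yy
Punnett square offspring (before lethality): 2 Yy, 2 yy
No YY offspring are produced in this cross.
Ratio: 1 yellow : 1 agouti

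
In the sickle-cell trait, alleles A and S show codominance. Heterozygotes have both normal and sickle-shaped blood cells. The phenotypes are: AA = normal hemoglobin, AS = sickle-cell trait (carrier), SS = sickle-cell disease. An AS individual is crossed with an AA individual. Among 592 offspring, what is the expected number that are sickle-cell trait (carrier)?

Punnett square for AS × AA:
Offspring genotypes: 2 AA, 2 AS
Phenotype counts: 2 normal hemoglobin, 2 sickle-cell trait (carrier)
sickle-cell trait (carrier): 2 out of 4 → fraction 1/2
Expected count = 1/2 × 592 = 296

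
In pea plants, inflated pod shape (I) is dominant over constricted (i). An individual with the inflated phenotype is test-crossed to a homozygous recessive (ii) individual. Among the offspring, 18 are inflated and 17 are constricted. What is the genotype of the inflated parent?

Test cross: ? × ii
Offspring: 18 inflated, 17 constricted — approximately 1:1.
A 1:1 ratio in a test cross indicates the unknown parent is heterozygous (Ii).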